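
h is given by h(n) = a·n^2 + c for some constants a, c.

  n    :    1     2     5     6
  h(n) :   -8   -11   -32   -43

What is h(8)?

From h(1) = -8 and h(2) = -11: 1a + c = -8 and 4a + c = -11.
Subtracting: 3a = -3, so a = -1; then c = -8 − (-1)·1 = -7.
So h(n) = -1n² − 7, and h(8) = -71.

-71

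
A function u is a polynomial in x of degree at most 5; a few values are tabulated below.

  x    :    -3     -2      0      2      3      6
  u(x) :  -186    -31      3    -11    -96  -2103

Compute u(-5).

-1432

Write u(x) = ax^5 + bx^4 + cx³ + dx² + ex + p; the 6 given values yield a linear system in the 6 coefficients.
Solving, the leading coefficient vanishes, and u(x) = -2x^4 + 2x³ + 2x² - 3x + 3.
Then u(-5) = -1432.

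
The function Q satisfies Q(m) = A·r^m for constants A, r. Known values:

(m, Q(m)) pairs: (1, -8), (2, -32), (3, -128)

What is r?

Consecutive ratio: -32/(-8) = 4, and -128/(-32) = 4, so r = 4.
Then A·4^1 = -8 gives A = -2, and Q(m) = -2·4^m.

4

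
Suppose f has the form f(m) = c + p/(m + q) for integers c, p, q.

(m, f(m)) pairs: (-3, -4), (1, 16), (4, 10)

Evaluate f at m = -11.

4

(f(m) − c)(m + q) = p for each data point; the three points give a linear system in c and q, then p follows.
Solving: c = 6, q = 1, p = 20, so f(m) = 6 + 20/(m + 1).
Then f(-11) = 6 + 20/(-10) = 4.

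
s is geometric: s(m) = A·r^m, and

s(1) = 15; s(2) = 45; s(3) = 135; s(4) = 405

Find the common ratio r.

Consecutive ratio: 45/15 = 3, and 135/45 = 3, so r = 3.
Then A·3^1 = 15 gives A = 5, and s(m) = 5·3^m.

3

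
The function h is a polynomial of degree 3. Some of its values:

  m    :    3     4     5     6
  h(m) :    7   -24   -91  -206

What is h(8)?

-628

Write h(m) = am³ + bm² + cm + d; the 4 given values yield a linear system in the 4 coefficients.
Solving, h(m) = -2m³ + 6m² + m + 4.
Then h(8) = -628.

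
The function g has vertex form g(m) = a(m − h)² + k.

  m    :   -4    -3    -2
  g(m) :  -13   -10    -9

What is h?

-2

First differences 3, 1; second difference -2 = 2a, so a = -1.
Expanding, the m-coefficient is −2ah = 2h; matching it to the data gives h = -2, and then k = -9.
So g(m) = -1(m + 2)² − 9.
Hence h = -2.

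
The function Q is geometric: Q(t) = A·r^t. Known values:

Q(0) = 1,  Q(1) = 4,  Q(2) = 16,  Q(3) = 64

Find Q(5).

Consecutive ratio: 4/1 = 4, and 16/4 = 4, so r = 4.
Then A·4^0 = 1 gives A = 1, and Q(t) = 1·4^t.
Q(5) = 1·4^5 = 1024.

1024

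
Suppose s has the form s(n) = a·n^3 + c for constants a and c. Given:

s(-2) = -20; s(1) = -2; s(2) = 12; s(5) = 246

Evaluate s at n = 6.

From s(-2) = -20 and s(1) = -2: -8a + c = -20 and 1a + c = -2.
Subtracting: 9a = 18, so a = 2; then c = -20 − 2·(-8) = -4.
So s(n) = 2n³ − 4, and s(6) = 428.

428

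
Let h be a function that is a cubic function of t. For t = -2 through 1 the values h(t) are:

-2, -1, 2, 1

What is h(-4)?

26

Write h(t) = at³ + bt² + ct + d; the 4 given values yield a linear system in the 4 coefficients.
Solving, h(t) = -t³ - 2t² + 2t + 2.
Then h(-4) = 26.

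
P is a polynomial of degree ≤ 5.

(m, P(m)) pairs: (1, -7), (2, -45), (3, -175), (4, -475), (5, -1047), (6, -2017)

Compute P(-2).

-25

First differences: -38, -130, -300, -572, -970. Second differences: -92, -170, -272, -398. Third differences: -78, -102, -126. Fourth differences: -24, -24.
Level-4 differences are constant, so P has degree 4.
Fitting a degree-4 polynomial gives P(m) = -m^4 - 3m³ - 3m² + 7m - 7.
Then P(-2) = -25.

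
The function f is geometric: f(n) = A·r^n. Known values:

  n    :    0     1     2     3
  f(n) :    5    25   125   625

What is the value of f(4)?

Consecutive ratio: 25/5 = 5, and 125/25 = 5, so r = 5.
Then A·5^0 = 5 gives A = 5, and f(n) = 5·5^n.
f(4) = 5·5^4 = 3125.

3125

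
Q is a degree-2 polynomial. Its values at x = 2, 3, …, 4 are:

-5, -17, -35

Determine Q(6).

Write Q(x) = ax² + bx + c; the 3 given values yield a linear system in the 3 coefficients.
Solving, Q(x) = -3x² + 3x + 1.
Then Q(6) = -89.

-89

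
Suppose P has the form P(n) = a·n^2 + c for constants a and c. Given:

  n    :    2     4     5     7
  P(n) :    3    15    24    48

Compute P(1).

From P(2) = 3 and P(4) = 15: 4a + c = 3 and 16a + c = 15.
Subtracting: 12a = 12, so a = 1; then c = 3 − 1·4 = -1.
So P(n) = 1n² − 1, and P(1) = 0.

0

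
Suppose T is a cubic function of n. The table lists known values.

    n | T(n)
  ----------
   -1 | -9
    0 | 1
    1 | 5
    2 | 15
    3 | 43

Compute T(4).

First differences: 10, 4, 10, 28. Second differences: -6, 6, 18. Third differences: 12, 12.
Level-3 differences are constant, so T has degree 3.
Extending the table by one column gives the next first difference 58, so T(4) = 43 + 58 = 101.

101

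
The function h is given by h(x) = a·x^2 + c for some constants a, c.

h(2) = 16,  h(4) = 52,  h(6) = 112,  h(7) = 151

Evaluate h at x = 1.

From h(2) = 16 and h(4) = 52: 4a + c = 16 and 16a + c = 52.
Subtracting: 12a = 36, so a = 3; then c = 16 − 3·4 = 4.
So h(x) = 3x² + 4, and h(1) = 7.

7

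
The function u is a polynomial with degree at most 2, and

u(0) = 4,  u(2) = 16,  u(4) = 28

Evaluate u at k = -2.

Write u(k) = ak² + bk + c; the 3 given values yield a linear system in the 3 coefficients.
Solving, the leading coefficient vanishes, and u(k) = 6k + 4.
Then u(-2) = -8.

-8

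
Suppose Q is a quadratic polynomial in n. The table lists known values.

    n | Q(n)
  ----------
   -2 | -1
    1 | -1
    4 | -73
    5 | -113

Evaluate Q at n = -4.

Write Q(n) = an² + bn + c; the 4 given values yield a linear system in the 3 coefficients.
Solving, Q(n) = -4n² - 4n + 7.
Then Q(-4) = -41.

-41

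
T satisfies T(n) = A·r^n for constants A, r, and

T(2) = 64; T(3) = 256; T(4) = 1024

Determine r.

4

Consecutive ratio: 256/64 = 4, and 1024/256 = 4, so r = 4.
Then A·4^2 = 64 gives A = 4, and T(n) = 4·4^n.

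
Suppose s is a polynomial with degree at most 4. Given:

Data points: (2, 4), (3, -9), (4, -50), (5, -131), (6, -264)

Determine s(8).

-734

First differences: -13, -41, -81, -133. Second differences: -28, -40, -52. Third differences: -12, -12.
Level-3 differences are constant, so s has degree 3.
Fitting a degree-3 polynomial gives s(n) = -2n³ + 4n² + 5n - 6.
Then s(8) = -734.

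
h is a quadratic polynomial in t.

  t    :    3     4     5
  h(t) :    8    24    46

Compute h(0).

-4

Write h(t) = at² + bt + c; the 3 given values yield a linear system in the 3 coefficients.
Solving, h(t) = 3t² - 5t - 4.
Then h(0) = -4.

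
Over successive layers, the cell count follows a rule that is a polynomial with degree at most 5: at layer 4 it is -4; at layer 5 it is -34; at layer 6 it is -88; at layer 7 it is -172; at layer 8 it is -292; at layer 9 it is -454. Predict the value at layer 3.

Write the value at t as u(t).
First differences: -30, -54, -84, -120, -162. Second differences: -24, -30, -36, -42. Third differences: -6, -6, -6.
Level-3 differences are constant, so u has degree 3.
Fitting a degree-3 polynomial gives u(t) = -t³ + 3t² + 4t - 4.
Then u(3) = 8.

8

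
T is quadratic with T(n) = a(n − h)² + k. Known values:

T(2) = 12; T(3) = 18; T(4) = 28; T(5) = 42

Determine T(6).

60

First differences 6, 10, 14; second difference 4 = 2a, so a = 2.
Expanding, the n-coefficient is −2ah = -4h; matching it to the data gives h = 1, and then k = 10.
So T(n) = 2(n − 1)² + 10.
T(6) = 2·5² + 10 = 60.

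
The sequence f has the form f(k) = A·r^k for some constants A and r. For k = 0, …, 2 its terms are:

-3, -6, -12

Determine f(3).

Consecutive ratio: -6/(-3) = 2, and -12/(-6) = 2, so r = 2.
Then A·2^0 = -3 gives A = -3, and f(k) = -3·2^k.
f(3) = -3·2^3 = -24.

-24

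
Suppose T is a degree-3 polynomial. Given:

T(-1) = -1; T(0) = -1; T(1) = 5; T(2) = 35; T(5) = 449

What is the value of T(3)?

107

Write T(m) = am³ + bm² + cm + d; the 5 given values yield a linear system in the 4 coefficients.
Solving, T(m) = 3m³ + 3m² - 1.
Then T(3) = 107.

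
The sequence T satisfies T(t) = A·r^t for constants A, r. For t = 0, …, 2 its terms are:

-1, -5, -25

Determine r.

5

Consecutive ratio: -5/(-1) = 5, and -25/(-5) = 5, so r = 5.
Then A·5^0 = -1 gives A = -1, and T(t) = -1·5^t.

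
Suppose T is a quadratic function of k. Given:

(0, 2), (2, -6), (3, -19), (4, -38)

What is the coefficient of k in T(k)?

Write T(k) = ak² + bk + c; the 4 given values yield a linear system in the 3 coefficients.
Solving, T(k) = -3k² + 2k + 2.
The coefficient of k is 2.

2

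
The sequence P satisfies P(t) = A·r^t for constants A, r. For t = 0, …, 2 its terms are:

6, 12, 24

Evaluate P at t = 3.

48

Consecutive ratio: 12/6 = 2, and 24/12 = 2, so r = 2.
Then A·2^0 = 6 gives A = 6, and P(t) = 6·2^t.
P(3) = 6·2^3 = 48.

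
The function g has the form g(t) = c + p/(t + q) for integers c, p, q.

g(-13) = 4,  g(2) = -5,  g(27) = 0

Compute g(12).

-1

(g(t) − c)(t + q) = p for each data point; the three points give a linear system in c and q, then p follows.
Solving: c = 1, q = 3, p = -30, so g(t) = 1 − 30/(t + 3).
Then g(12) = 1 − 30/15 = -1.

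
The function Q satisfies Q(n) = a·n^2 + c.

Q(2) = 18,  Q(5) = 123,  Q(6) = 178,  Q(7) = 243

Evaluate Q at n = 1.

From Q(2) = 18 and Q(5) = 123: 4a + c = 18 and 25a + c = 123.
Subtracting: 21a = 105, so a = 5; then c = 18 − 5·4 = -2.
So Q(n) = 5n² − 2, and Q(1) = 3.

3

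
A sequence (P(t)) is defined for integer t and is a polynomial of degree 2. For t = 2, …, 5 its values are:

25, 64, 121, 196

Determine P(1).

4

First differences: 39, 57, 75. Second differences: 18, 18.
Level-2 differences are constant, so P has degree 2.
Fitting a degree-2 polynomial gives P(t) = 9t² - 6t + 1.
Then P(1) = 4.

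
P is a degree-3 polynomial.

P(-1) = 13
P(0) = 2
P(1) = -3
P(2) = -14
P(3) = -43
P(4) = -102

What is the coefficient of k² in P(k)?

3

Write P(k) = ak³ + bk² + ck + d; the 6 given values yield a linear system in the 4 coefficients.
Solving, P(k) = -2k³ + 3k² - 6k + 2.
The coefficient of k² is 3.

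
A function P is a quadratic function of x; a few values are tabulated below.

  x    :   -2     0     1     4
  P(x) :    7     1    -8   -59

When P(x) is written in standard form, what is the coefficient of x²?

-2

Write P(x) = ax² + bx + c; the 4 given values yield a linear system in the 3 coefficients.
Solving, P(x) = -2x² - 7x + 1.
The coefficient of x² is -2.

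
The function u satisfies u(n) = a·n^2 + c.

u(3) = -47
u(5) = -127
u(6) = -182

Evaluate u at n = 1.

-7

From u(3) = -47 and u(5) = -127: 9a + c = -47 and 25a + c = -127.
Subtracting: 16a = -80, so a = -5; then c = -47 − (-5)·9 = -2.
So u(n) = -5n² − 2, and u(1) = -7.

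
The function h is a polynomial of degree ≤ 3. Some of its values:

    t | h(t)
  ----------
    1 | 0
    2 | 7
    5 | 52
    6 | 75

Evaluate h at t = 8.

133

Write h(t) = at³ + bt² + ct + d; the 4 given values yield a linear system in the 4 coefficients.
Solving, the leading coefficient vanishes, and h(t) = 2t² + t - 3.
Then h(8) = 133.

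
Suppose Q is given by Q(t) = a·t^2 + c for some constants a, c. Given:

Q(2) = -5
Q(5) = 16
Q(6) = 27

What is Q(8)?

From Q(2) = -5 and Q(5) = 16: 4a + c = -5 and 25a + c = 16.
Subtracting: 21a = 21, so a = 1; then c = -5 − 1·4 = -9.
So Q(t) = 1t² − 9, and Q(8) = 55.

55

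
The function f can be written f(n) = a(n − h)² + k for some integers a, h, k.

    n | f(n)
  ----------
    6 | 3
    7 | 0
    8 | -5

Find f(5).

4

First differences -3, -5; second difference -2 = 2a, so a = -1.
Expanding, the n-coefficient is −2ah = 2h; matching it to the data gives h = 5, and then k = 4.
So f(n) = -1(n − 5)² + 4.
f(5) = -1·0² + 4 = 4.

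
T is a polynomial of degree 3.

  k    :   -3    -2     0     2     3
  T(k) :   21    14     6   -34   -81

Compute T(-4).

38

Write T(k) = ak³ + bk² + ck + d; the 5 given values yield a linear system in the 4 coefficients.
Solving, T(k) = -k³ - 4k² - 8k + 6.
Then T(-4) = 38.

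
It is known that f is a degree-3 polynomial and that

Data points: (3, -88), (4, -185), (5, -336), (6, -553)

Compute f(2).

Write f(t) = at³ + bt² + ct + d; the 4 given values yield a linear system in the 4 coefficients.
Solving, f(t) = -2t³ - 3t² - 2t - 1.
Then f(2) = -33.

-33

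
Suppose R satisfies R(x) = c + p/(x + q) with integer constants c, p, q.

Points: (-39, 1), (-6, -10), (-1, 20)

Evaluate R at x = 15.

4

(R(x) − c)(x + q) = p for each data point; the three points give a linear system in c and q, then p follows.
Solving: c = 2, q = 3, p = 36, so R(x) = 2 + 36/(x + 3).
Then R(15) = 2 + 36/18 = 4.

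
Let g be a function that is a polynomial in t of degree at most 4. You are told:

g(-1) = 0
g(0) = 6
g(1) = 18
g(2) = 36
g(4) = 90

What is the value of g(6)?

Write g(t) = at^4 + bt³ + ct² + dt + e; the 5 given values yield a linear system in the 5 coefficients.
Solving, the top 2 coefficients vanish, and g(t) = 3t² + 9t + 6.
Then g(6) = 168.

168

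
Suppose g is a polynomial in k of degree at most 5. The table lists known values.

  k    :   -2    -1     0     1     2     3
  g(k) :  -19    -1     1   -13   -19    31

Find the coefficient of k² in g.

-9

First differences: 18, 2, -14, -6, 50. Second differences: -16, -16, 8, 56. Third differences: 0, 24, 48. Fourth differences: 24, 24.
Level-4 differences are constant, so g has degree 4.
Fitting a degree-4 polynomial gives g(k) = k^4 + 2k³ - 9k² - 8k + 1.
The coefficient of k² is -9.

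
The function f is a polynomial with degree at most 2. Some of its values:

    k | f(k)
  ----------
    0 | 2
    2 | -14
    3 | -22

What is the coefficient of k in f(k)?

Write f(k) = ak² + bk + c; the 3 given values yield a linear system in the 3 coefficients.
Solving, the leading coefficient vanishes, and f(k) = -8k + 2.
The coefficient of k is -8.

-8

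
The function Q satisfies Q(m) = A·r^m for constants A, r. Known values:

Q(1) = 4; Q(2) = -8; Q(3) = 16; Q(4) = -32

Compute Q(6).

Consecutive ratio: -8/4 = -2, and 16/(-8) = -2, so r = -2.
Then A·(-2)^1 = 4 gives A = -2, and Q(m) = -2·(-2)^m.
Q(6) = -2·(-2)^6 = -128.

-128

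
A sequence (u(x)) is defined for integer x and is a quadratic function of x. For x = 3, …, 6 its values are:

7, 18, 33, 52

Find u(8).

102

First differences: 11, 15, 19. Second differences: 4, 4.
Level-2 differences are constant, so u has degree 2.
Fitting a degree-2 polynomial gives u(x) = 2x² - 3x - 2.
Then u(8) = 102.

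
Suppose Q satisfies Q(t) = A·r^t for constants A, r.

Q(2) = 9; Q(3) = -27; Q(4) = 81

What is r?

-3

Consecutive ratio: -27/9 = -3, and 81/(-27) = -3, so r = -3.
Then A·(-3)^2 = 9 gives A = 1, and Q(t) = 1·(-3)^t.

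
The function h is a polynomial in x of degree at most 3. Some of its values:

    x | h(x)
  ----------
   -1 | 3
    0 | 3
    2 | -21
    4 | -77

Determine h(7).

-221

Write h(x) = ax³ + bx² + cx + d; the 4 given values yield a linear system in the 4 coefficients.
Solving, the leading coefficient vanishes, and h(x) = -4x² - 4x + 3.
Then h(7) = -221.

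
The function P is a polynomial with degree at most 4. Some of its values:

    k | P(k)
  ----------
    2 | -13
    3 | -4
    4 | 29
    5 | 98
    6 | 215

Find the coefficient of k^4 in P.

0

Write P(k) = ak^4 + bk³ + ck² + dk + e; the 5 given values yield a linear system in the 5 coefficients.
Solving, the leading coefficient vanishes, and P(k) = 2k³ - 6k² + k - 7.
The coefficient of k^4 is 0.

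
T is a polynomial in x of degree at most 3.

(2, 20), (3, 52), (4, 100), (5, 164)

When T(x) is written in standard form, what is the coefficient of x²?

8

First differences: 32, 48, 64. Second differences: 16, 16.
Level-2 differences are constant, so T has degree 2.
Fitting a degree-2 polynomial gives T(x) = 8x² - 8x + 4.
The coefficient of x² is 8.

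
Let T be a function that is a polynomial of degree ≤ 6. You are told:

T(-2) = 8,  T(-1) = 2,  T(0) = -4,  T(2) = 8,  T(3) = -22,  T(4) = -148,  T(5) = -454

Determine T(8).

Write T(x) = ax^6 + bx^5 + cx^4 + dx³ + ex² + px + q; the 7 given values yield a linear system in the 7 coefficients.
Solving, the top 2 coefficients vanish, and T(x) = -x^4 + 7x² - 4.
Then T(8) = -3652.

-3652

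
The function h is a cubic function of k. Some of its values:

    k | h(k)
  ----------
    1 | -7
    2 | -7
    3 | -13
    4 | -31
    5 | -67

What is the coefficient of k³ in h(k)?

-1

Write h(k) = ak³ + bk² + ck + d; the 5 given values yield a linear system in the 4 coefficients.
Solving, h(k) = -k³ + 3k² - 2k - 7.
The coefficient of k³ is -1.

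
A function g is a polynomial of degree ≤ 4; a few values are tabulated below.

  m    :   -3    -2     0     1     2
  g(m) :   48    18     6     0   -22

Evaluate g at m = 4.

-162

Write g(m) = am^4 + bm³ + cm² + dm + e; the 5 given values yield a linear system in the 5 coefficients.
Solving, the leading coefficient vanishes, and g(m) = -2m³ - 2m² - 2m + 6.
Then g(4) = -162.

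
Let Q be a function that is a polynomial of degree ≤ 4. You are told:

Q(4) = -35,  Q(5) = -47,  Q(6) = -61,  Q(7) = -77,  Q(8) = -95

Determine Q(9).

-115

First differences: -12, -14, -16, -18. Second differences: -2, -2, -2.
Level-2 differences are constant, so Q has degree 2.
Fitting a degree-2 polynomial gives Q(m) = -m² - 3m - 7.
Then Q(9) = -115.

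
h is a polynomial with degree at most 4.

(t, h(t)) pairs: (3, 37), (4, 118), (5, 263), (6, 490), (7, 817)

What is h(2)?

Write h(t) = at^4 + bt³ + ct² + dt + e; the 5 given values yield a linear system in the 5 coefficients.
Solving, the leading coefficient vanishes, and h(t) = 3t³ - 4t² - 2t - 2.
Then h(2) = 2.

2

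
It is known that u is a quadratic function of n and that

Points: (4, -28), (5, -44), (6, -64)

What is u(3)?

-16

Write u(n) = an² + bn + c; the 3 given values yield a linear system in the 3 coefficients.
Solving, u(n) = -2n² + 2n - 4.
Then u(3) = -16.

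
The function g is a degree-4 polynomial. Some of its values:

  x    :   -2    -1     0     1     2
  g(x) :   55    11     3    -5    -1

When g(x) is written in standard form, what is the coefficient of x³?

-2

Write g(x) = ax^4 + bx³ + cx² + dx + e; the 5 given values yield a linear system in the 5 coefficients.
Solving, g(x) = 2x^4 - 2x³ - 2x² - 6x + 3.
The coefficient of x³ is -2.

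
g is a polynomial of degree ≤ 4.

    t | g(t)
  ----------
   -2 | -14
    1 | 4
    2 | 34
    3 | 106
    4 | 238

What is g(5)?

448

Write g(t) = at^4 + bt³ + ct² + dt + e; the 5 given values yield a linear system in the 5 coefficients.
Solving, the leading coefficient vanishes, and g(t) = 3t³ + 3t² - 2.
Then g(5) = 448.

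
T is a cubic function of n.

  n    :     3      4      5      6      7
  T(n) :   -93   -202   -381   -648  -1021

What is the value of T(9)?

-2157

Write T(n) = an³ + bn² + cn + d; the 5 given values yield a linear system in the 4 coefficients.
Solving, T(n) = -3n³ + n² - 5n - 6.
Then T(9) = -2157.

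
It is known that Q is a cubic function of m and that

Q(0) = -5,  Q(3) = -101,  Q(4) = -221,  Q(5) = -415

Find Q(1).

Write Q(m) = am³ + bm² + cm + d; the 4 given values yield a linear system in the 4 coefficients.
Solving, Q(m) = -3m³ - m² - 2m - 5.
Then Q(1) = -11.

-11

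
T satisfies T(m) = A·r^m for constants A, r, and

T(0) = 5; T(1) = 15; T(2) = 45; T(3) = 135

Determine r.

Consecutive ratio: 15/5 = 3, and 45/15 = 3, so r = 3.
Then A·3^0 = 5 gives A = 5, and T(m) = 5·3^m.

3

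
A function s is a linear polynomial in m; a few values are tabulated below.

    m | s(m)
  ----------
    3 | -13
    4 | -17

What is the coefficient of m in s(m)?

Write s(m) = am + b; the 2 given values yield a linear system in the 2 coefficients.
Solving, s(m) = -4m - 1.
The coefficient of m is -4.

-4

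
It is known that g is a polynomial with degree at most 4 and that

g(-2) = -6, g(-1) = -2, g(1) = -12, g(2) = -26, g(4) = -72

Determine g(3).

Write g(n) = an^4 + bn³ + cn² + dn + e; the 5 given values yield a linear system in the 5 coefficients.
Solving, the top 2 coefficients vanish, and g(n) = -3n² - 5n - 4.
Then g(3) = -46.

-46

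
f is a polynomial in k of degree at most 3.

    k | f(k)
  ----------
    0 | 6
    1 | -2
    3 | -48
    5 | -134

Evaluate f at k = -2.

Write f(k) = ak³ + bk² + ck + d; the 4 given values yield a linear system in the 4 coefficients.
Solving, the leading coefficient vanishes, and f(k) = -5k² - 3k + 6.
Then f(-2) = -8.

-8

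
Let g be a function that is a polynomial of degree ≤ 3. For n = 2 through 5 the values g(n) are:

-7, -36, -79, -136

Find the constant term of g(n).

First differences: -29, -43, -57. Second differences: -14, -14.
Level-2 differences are constant, so g has degree 2.
Fitting a degree-2 polynomial gives g(n) = -7n² + 6n + 9.
The constant term is g(0) = 9.

9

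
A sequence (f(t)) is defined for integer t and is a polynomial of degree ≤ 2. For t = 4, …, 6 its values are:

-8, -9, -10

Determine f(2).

-6

First differences: -1, -1.
Level-1 differences are constant, so f has degree 1.
Fitting a degree-1 polynomial gives f(t) = -t - 4.
Then f(2) = -6.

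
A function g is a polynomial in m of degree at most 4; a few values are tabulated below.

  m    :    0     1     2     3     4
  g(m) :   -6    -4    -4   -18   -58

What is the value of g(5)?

Write g(m) = am^4 + bm³ + cm² + dm + e; the 5 given values yield a linear system in the 5 coefficients.
Solving, the leading coefficient vanishes, and g(m) = -2m³ + 5m² - m - 6.
Then g(5) = -136.

-136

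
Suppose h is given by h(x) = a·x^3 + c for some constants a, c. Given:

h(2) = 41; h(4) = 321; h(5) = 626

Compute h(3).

136

From h(2) = 41 and h(4) = 321: 8a + c = 41 and 64a + c = 321.
Subtracting: 56a = 280, so a = 5; then c = 41 − 5·8 = 1.
So h(x) = 5x³ + 1, and h(3) = 136.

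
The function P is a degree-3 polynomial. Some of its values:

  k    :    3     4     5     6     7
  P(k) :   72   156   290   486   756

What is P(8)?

1112

First differences: 84, 134, 196, 270. Second differences: 50, 62, 74. Third differences: 12, 12.
Level-3 differences are constant, so P has degree 3.
Extending the table by one column gives the next first difference 356, so P(8) = 756 + 356 = 1112.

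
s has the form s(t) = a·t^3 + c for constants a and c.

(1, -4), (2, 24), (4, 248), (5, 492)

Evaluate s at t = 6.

856

From s(1) = -4 and s(2) = 24: 1a + c = -4 and 8a + c = 24.
Subtracting: 7a = 28, so a = 4; then c = -4 − 4·1 = -8.
So s(t) = 4t³ − 8, and s(6) = 856.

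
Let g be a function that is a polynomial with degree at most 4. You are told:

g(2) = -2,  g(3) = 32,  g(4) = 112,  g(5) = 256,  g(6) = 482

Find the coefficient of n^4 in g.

0

First differences: 34, 80, 144, 226. Second differences: 46, 64, 82. Third differences: 18, 18.
Level-3 differences are constant, so g has degree 3.
Fitting a degree-3 polynomial gives g(n) = 3n³ - 4n² - 3n - 4.
The coefficient of n^4 is 0.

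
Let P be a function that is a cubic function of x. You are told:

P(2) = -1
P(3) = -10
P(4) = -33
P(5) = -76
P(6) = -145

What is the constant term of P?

First differences: -9, -23, -43, -69. Second differences: -14, -20, -26. Third differences: -6, -6.
Level-3 differences are constant, so P has degree 3.
Fitting a degree-3 polynomial gives P(x) = -x³ + 2x² - 1.
The constant term is P(0) = -1.

-1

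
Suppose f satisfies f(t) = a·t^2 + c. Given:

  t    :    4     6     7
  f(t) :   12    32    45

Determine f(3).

5

From f(4) = 12 and f(6) = 32: 16a + c = 12 and 36a + c = 32.
Subtracting: 20a = 20, so a = 1; then c = 12 − 1·16 = -4.
So f(t) = 1t² − 4, and f(3) = 5.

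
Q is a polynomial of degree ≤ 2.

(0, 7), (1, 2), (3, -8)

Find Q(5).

Write Q(n) = an² + bn + c; the 3 given values yield a linear system in the 3 coefficients.
Solving, the leading coefficient vanishes, and Q(n) = -5n + 7.
Then Q(5) = -18.

-18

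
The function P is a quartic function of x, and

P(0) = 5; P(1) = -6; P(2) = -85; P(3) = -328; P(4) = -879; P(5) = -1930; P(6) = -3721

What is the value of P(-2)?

-33

First differences: -11, -79, -243, -551, -1051, -1791. Second differences: -68, -164, -308, -500, -740. Third differences: -96, -144, -192, -240. Fourth differences: -48, -48, -48.
Level-4 differences are constant, so P has degree 4.
Fitting a degree-4 polynomial gives P(x) = -2x^4 - 4x³ - 8x² + 3x + 5.
Then P(-2) = -33.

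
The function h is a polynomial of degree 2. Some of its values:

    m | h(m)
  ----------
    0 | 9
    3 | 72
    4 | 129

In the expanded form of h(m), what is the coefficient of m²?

Write h(m) = am² + bm + c; the 3 given values yield a linear system in the 3 coefficients.
Solving, h(m) = 9m² - 6m + 9.
The coefficient of m² is 9.

9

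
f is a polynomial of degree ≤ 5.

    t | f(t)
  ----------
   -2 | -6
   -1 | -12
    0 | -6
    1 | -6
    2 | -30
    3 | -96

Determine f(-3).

First differences: -6, 6, 0, -24, -66. Second differences: 12, -6, -24, -42. Third differences: -18, -18, -18.
Level-3 differences are constant, so f has degree 3.
Fitting a degree-3 polynomial gives f(t) = -3t³ - 3t² + 6t - 6.
Then f(-3) = 30.

30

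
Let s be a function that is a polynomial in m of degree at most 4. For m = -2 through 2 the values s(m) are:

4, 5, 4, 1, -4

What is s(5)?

Write s(m) = am^4 + bm³ + cm² + dm + e; the 5 given values yield a linear system in the 5 coefficients.
Solving, the top 2 coefficients vanish, and s(m) = -m² - 2m + 4.
Then s(5) = -31.

-31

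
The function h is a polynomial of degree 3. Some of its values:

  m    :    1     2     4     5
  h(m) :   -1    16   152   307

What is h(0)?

Write h(m) = am³ + bm² + cm + d; the 4 given values yield a linear system in the 4 coefficients.
Solving, h(m) = 3m³ - 4m² + 8m - 8.
The constant term is h(0) = -8.

-8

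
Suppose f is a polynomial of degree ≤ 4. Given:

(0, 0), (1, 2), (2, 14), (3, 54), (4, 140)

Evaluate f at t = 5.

First differences: 2, 12, 40, 86. Second differences: 10, 28, 46. Third differences: 18, 18.
Level-3 differences are constant, so f has degree 3.
Extending the table by one column gives the next first difference 150, so f(5) = 140 + 150 = 290.

290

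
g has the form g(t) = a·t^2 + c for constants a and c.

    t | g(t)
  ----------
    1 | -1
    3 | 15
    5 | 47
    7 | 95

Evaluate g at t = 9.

159

From g(1) = -1 and g(3) = 15: 1a + c = -1 and 9a + c = 15.
Subtracting: 8a = 16, so a = 2; then c = -1 − 2·1 = -3.
So g(t) = 2t² − 3, and g(9) = 159.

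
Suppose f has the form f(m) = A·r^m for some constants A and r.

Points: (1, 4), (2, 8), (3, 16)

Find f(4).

Consecutive ratio: 8/4 = 2, and 16/8 = 2, so r = 2.
Then A·2^1 = 4 gives A = 2, and f(m) = 2·2^m.
f(4) = 2·2^4 = 32.

32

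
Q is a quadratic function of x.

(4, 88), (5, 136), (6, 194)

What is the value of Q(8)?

340

Write Q(x) = ax² + bx + c; the 3 given values yield a linear system in the 3 coefficients.
Solving, Q(x) = 5x² + 3x - 4.
Then Q(8) = 340.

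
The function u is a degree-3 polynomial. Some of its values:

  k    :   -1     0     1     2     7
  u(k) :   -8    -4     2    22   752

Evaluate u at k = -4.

-128

Write u(k) = ak³ + bk² + ck + d; the 5 given values yield a linear system in the 4 coefficients.
Solving, u(k) = 2k³ + k² + 3k - 4.
Then u(-4) = -128.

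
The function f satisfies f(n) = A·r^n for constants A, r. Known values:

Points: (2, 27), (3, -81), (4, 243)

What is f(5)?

-729

Consecutive ratio: -81/27 = -3, and 243/(-81) = -3, so r = -3.
Then A·(-3)^2 = 27 gives A = 3, and f(n) = 3·(-3)^n.
f(5) = 3·(-3)^5 = -729.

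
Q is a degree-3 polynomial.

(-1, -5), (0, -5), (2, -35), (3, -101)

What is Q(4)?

Write Q(x) = ax³ + bx² + cx + d; the 4 given values yield a linear system in the 4 coefficients.
Solving, Q(x) = -3x³ - 2x² + x - 5.
Then Q(4) = -225.

-225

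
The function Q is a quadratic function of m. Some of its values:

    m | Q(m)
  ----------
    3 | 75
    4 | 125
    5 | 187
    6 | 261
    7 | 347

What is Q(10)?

Write Q(m) = am² + bm + c; the 5 given values yield a linear system in the 3 coefficients.
Solving, Q(m) = 6m² + 8m - 3.
Then Q(10) = 677.

677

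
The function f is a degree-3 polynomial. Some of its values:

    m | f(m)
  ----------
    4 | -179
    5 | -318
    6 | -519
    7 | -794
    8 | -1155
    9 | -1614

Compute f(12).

-3699

First differences: -139, -201, -275, -361, -459. Second differences: -62, -74, -86, -98. Third differences: -12, -12, -12.
Level-3 differences are constant, so f has degree 3.
Fitting a degree-3 polynomial gives f(m) = -2m³ - m² - 8m - 3.
Then f(12) = -3699.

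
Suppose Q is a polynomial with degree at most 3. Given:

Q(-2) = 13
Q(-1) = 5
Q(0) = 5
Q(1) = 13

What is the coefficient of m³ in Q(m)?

First differences: -8, 0, 8. Second differences: 8, 8.
Level-2 differences are constant, so Q has degree 2.
Fitting a degree-2 polynomial gives Q(m) = 4m² + 4m + 5.
The coefficient of m³ is 0.

0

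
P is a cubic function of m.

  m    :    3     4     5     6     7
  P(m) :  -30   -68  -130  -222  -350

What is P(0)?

0

Write P(m) = am³ + bm² + cm + d; the 5 given values yield a linear system in the 4 coefficients.
Solving, P(m) = -m³ - m.
The constant term is P(0) = 0.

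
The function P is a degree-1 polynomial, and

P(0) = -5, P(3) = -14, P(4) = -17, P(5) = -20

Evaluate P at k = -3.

4

Write P(k) = ak + b; the 4 given values yield a linear system in the 2 coefficients.
Solving, P(k) = -3k - 5.
Then P(-3) = 4.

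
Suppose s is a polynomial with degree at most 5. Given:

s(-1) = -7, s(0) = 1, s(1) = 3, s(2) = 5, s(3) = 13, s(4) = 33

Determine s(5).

First differences: 8, 2, 2, 8, 20. Second differences: -6, 0, 6, 12. Third differences: 6, 6, 6.
Level-3 differences are constant, so s has degree 3.
Fitting a degree-3 polynomial gives s(k) = k³ - 3k² + 4k + 1.
Then s(5) = 71.

71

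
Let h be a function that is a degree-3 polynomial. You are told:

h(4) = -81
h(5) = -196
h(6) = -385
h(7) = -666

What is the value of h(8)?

-1057

Write h(x) = ax³ + bx² + cx + d; the 4 given values yield a linear system in the 4 coefficients.
Solving, h(x) = -3x³ + 8x² - 4x - 1.
Then h(8) = -1057.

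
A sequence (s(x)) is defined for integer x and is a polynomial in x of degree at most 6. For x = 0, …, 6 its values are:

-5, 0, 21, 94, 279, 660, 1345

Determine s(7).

2466

Write s(x) = ax^6 + bx^5 + cx^4 + dx³ + ex² + px + q; the 7 given values yield a linear system in the 7 coefficients.
Solving, the top 2 coefficients vanish, and s(x) = x^4 + x² + 3x - 5.
Then s(7) = 2466.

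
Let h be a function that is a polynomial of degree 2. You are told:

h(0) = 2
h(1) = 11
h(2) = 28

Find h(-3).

23

Write h(k) = ak² + bk + c; the 3 given values yield a linear system in the 3 coefficients.
Solving, h(k) = 4k² + 5k + 2.
Then h(-3) = 23.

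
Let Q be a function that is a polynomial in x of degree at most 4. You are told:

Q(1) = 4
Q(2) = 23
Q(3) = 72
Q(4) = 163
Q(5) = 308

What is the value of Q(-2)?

7

Write Q(x) = ax^4 + bx³ + cx² + dx + e; the 5 given values yield a linear system in the 5 coefficients.
Solving, the leading coefficient vanishes, and Q(x) = 2x³ + 3x² - 4x + 3.
Then Q(-2) = 7.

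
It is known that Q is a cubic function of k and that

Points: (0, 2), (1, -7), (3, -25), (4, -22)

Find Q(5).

Write Q(k) = ak³ + bk² + ck + d; the 4 given values yield a linear system in the 4 coefficients.
Solving, Q(k) = k³ - 4k² - 6k + 2.
Then Q(5) = -3.

-3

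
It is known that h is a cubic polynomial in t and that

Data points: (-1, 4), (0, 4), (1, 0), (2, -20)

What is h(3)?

Write h(t) = at³ + bt² + ct + d; the 4 given values yield a linear system in the 4 coefficients.
Solving, h(t) = -2t³ - 2t² + 4.
Then h(3) = -68.

-68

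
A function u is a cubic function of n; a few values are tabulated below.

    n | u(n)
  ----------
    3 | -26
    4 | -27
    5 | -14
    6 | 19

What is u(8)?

169

Write u(n) = an³ + bn² + cn + d; the 4 given values yield a linear system in the 4 coefficients.
Solving, u(n) = n³ - 5n² - 3n + 1.
Then u(8) = 169.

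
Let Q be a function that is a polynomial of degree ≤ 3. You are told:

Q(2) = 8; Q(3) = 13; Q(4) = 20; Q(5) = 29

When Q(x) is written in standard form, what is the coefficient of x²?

First differences: 5, 7, 9. Second differences: 2, 2.
Level-2 differences are constant, so Q has degree 2.
Fitting a degree-2 polynomial gives Q(x) = x² + 4.
The coefficient of x² is 1.

1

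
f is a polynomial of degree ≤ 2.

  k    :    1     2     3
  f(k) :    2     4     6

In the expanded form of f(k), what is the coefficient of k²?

0

Write f(k) = ak² + bk + c; the 3 given values yield a linear system in the 3 coefficients.
Solving, the leading coefficient vanishes, and f(k) = 2k.
The coefficient of k² is 0.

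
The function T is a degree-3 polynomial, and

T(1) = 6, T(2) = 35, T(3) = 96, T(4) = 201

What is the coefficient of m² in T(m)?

4

Write T(m) = am³ + bm² + cm + d; the 4 given values yield a linear system in the 4 coefficients.
Solving, T(m) = 2m³ + 4m² + 3m - 3.
The coefficient of m² is 4.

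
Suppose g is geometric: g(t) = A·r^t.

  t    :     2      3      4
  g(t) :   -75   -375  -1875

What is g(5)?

-9375

Consecutive ratio: -375/(-75) = 5, and -1875/(-375) = 5, so r = 5.
Then A·5^2 = -75 gives A = -3, and g(t) = -3·5^t.
g(5) = -3·5^5 = -9375.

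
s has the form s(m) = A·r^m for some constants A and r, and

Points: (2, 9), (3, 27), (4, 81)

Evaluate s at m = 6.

Consecutive ratio: 27/9 = 3, and 81/27 = 3, so r = 3.
Then A·3^2 = 9 gives A = 1, and s(m) = 1·3^m.
s(6) = 1·3^6 = 729.

729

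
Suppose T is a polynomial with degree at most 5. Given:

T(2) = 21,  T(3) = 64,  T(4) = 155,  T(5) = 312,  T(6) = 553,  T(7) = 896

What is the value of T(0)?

First differences: 43, 91, 157, 241, 343. Second differences: 48, 66, 84, 102. Third differences: 18, 18, 18.
Level-3 differences are constant, so T has degree 3.
Fitting a degree-3 polynomial gives T(t) = 3t³ - 3t² + t + 7.
Then T(0) = 7.

7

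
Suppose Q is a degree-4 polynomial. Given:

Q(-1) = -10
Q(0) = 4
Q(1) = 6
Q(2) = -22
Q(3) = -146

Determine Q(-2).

Write Q(x) = ax^4 + bx³ + cx² + dx + e; the 5 given values yield a linear system in the 5 coefficients.
Solving, Q(x) = -2x^4 + x³ - 4x² + 7x + 4.
Then Q(-2) = -66.

-66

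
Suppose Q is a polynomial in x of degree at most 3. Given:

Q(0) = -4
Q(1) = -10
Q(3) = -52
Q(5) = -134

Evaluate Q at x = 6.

-190

Write Q(x) = ax³ + bx² + cx + d; the 4 given values yield a linear system in the 4 coefficients.
Solving, the leading coefficient vanishes, and Q(x) = -5x² - x - 4.
Then Q(6) = -190.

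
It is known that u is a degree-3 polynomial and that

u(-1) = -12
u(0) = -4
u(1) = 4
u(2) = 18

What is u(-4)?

-96

Write u(m) = am³ + bm² + cm + d; the 4 given values yield a linear system in the 4 coefficients.
Solving, u(m) = m³ + 7m - 4.
Then u(-4) = -96.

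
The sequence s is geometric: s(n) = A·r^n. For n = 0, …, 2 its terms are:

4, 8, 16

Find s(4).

64

Consecutive ratio: 8/4 = 2, and 16/8 = 2, so r = 2.
Then A·2^0 = 4 gives A = 4, and s(n) = 4·2^n.
s(4) = 4·2^4 = 64.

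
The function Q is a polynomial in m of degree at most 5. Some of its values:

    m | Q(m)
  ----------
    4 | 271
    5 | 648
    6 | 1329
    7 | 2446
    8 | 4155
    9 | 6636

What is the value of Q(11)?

14754

First differences: 377, 681, 1117, 1709, 2481. Second differences: 304, 436, 592, 772. Third differences: 132, 156, 180. Fourth differences: 24, 24.
Level-4 differences are constant, so Q has degree 4.
Fitting a degree-4 polynomial gives Q(m) = m^4 + m² - m + 3.
Then Q(11) = 14754.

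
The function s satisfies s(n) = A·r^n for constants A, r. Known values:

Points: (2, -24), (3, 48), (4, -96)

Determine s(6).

-384

Consecutive ratio: 48/(-24) = -2, and -96/48 = -2, so r = -2.
Then A·(-2)^2 = -24 gives A = -6, and s(n) = -6·(-2)^n.
s(6) = -6·(-2)^6 = -384.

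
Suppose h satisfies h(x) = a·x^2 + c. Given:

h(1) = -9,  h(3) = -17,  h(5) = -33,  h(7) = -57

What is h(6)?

From h(1) = -9 and h(3) = -17: 1a + c = -9 and 9a + c = -17.
Subtracting: 8a = -8, so a = -1; then c = -9 − (-1)·1 = -8.
So h(x) = -1x² − 8, and h(6) = -44.

-44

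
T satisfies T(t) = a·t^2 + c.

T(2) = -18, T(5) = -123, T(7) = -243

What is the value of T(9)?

From T(2) = -18 and T(5) = -123: 4a + c = -18 and 25a + c = -123.
Subtracting: 21a = -105, so a = -5; then c = -18 − (-5)·4 = 2.
So T(t) = -5t² + 2, and T(9) = -403.

-403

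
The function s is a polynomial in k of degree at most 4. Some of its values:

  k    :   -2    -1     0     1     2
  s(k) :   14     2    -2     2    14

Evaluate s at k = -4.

Write s(k) = ak^4 + bk³ + ck² + dk + e; the 5 given values yield a linear system in the 5 coefficients.
Solving, the top 2 coefficients vanish, and s(k) = 4k² - 2.
Then s(-4) = 62.

62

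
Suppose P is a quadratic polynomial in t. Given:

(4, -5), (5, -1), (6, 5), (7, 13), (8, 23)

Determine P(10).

49

First differences: 4, 6, 8, 10. Second differences: 2, 2, 2.
Level-2 differences are constant, so P has degree 2.
Fitting a degree-2 polynomial gives P(t) = t² - 5t - 1.
Then P(10) = 49.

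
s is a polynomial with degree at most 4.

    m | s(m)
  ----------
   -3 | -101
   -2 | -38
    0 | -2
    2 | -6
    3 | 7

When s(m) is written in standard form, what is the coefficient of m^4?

Write s(m) = am^4 + bm³ + cm² + dm + e; the 5 given values yield a linear system in the 5 coefficients.
Solving, the leading coefficient vanishes, and s(m) = 2m³ - 5m² - 2.
The coefficient of m^4 is 0.

0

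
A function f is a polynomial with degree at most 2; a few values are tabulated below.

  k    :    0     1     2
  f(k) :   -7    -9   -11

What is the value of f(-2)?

First differences: -2, -2.
Level-1 differences are constant, so f has degree 1.
Fitting a degree-1 polynomial gives f(k) = -2k - 7.
Then f(-2) = -3.

-3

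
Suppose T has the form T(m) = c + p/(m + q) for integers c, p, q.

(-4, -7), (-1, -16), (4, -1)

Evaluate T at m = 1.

8

(T(m) − c)(m + q) = p for each data point; the three points give a linear system in c and q, then p follows.
Solving: c = -4, q = 0, p = 12, so T(m) = -4 + 12/(m + 0).
Then T(1) = -4 + 12/1 = 8.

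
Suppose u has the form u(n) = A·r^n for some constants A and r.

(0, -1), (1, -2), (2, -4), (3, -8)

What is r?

Consecutive ratio: -2/(-1) = 2, and -4/(-2) = 2, so r = 2.
Then A·2^0 = -1 gives A = -1, and u(n) = -1·2^n.

2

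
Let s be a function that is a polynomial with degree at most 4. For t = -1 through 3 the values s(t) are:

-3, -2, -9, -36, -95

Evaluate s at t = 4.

-198

First differences: 1, -7, -27, -59. Second differences: -8, -20, -32. Third differences: -12, -12.
Level-3 differences are constant, so s has degree 3.
Fitting a degree-3 polynomial gives s(t) = -2t³ - 4t² - t - 2.
Then s(4) = -198.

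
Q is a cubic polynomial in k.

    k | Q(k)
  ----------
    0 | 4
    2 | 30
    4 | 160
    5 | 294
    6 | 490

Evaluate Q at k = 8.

1116

Write Q(k) = ak³ + bk² + ck + d; the 5 given values yield a linear system in the 4 coefficients.
Solving, Q(k) = 2k³ + k² + 3k + 4.
Then Q(8) = 1116.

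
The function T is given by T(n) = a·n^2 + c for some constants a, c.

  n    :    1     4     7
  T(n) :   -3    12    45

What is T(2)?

From T(1) = -3 and T(4) = 12: 1a + c = -3 and 16a + c = 12.
Subtracting: 15a = 15, so a = 1; then c = -3 − 1·1 = -4.
So T(n) = 1n² − 4, and T(2) = 0.

0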